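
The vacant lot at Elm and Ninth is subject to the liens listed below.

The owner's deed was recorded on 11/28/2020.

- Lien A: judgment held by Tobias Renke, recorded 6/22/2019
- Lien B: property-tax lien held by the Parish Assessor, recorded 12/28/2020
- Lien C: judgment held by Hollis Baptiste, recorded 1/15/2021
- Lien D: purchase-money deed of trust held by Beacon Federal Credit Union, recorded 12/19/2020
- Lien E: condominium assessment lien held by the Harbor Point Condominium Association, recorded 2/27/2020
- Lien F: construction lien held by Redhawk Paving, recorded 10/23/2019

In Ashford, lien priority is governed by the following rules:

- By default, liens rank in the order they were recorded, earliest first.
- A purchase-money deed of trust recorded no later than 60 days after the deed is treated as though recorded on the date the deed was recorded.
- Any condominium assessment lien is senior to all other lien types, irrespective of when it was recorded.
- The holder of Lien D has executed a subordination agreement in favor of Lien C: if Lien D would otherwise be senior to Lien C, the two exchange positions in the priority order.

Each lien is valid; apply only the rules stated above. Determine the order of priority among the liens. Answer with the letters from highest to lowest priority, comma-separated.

Effective dates after the stated exceptions: D's effective date is the deed date, 11/28/2020.
As a condominium assessment lien, E is senior to every other lien.
The other liens, earliest effective date first: A (6/22/2019), F (10/23/2019), D (11/28/2020), B (12/28/2020), C (1/15/2021).
Because D would otherwise rank above C, the subordination swaps them.

E, A, F, C, B, D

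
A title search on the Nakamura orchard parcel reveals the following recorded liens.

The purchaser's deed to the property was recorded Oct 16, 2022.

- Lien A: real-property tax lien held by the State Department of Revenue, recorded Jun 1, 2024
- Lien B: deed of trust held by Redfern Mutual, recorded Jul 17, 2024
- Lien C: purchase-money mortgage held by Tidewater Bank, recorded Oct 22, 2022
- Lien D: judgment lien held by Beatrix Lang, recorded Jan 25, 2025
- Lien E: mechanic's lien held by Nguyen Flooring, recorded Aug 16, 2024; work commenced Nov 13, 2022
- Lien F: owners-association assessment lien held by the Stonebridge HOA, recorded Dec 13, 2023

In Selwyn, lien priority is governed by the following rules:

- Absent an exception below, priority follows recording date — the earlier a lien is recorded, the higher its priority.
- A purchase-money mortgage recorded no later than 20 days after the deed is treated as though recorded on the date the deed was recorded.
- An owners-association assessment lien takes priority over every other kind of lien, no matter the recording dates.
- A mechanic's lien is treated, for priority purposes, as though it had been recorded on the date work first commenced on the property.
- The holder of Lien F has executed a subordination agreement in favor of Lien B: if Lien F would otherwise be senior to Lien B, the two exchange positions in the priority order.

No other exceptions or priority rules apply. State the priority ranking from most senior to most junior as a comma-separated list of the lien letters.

First, effective dates: C's effective date is the deed date, Oct 16, 2022; E relates back to Nov 13, 2022 (work commenced).
F is an owners-association assessment lien, so it outranks all other liens regardless of date.
Ordering the rest by effective date: C (Oct 16, 2022), E (Nov 13, 2022), A (Jun 1, 2024), B (Jul 17, 2024), D (Jan 25, 2025).
F would otherwise be senior to B, so under the subordination agreement F and B exchange positions.

B, C, E, A, F, D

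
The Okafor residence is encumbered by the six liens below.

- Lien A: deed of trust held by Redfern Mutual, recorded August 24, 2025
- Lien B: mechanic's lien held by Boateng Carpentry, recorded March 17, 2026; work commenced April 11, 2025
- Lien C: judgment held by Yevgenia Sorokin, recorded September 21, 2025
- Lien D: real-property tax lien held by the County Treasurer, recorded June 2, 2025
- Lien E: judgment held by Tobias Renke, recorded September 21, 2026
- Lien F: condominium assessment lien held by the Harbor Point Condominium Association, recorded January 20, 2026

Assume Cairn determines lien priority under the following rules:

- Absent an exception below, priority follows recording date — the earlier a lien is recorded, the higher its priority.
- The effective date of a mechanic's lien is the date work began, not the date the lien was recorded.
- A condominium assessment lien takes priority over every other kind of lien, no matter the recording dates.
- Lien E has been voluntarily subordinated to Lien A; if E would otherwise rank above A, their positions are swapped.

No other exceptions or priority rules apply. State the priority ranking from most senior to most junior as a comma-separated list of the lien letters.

F, B, D, A, C, E

Effective dates after the stated exceptions: B relates back to April 11, 2025 (work commenced).
F is a condominium assessment lien and takes priority over every other lien.
Ordering the rest by effective date: B (April 11, 2025), D (June 2, 2025), A (August 24, 2025), C (September 21, 2025), E (September 21, 2026).
Since E is not senior to A, the subordination leaves the order unchanged.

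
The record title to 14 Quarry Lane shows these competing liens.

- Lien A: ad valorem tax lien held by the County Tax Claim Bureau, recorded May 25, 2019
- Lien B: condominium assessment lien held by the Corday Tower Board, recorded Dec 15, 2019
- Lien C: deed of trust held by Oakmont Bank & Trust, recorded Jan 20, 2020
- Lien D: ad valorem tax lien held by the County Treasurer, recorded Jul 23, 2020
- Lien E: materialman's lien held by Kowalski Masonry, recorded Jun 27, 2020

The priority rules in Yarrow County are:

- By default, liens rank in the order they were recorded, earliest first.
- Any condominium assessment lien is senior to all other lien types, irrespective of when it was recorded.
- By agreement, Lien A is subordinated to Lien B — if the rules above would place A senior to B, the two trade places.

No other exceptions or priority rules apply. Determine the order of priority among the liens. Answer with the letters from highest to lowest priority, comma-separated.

As a condominium assessment lien, B is senior to every other lien.
Among the remaining liens, by effective date: A (May 25, 2019), C (Jan 20, 2020), E (Jun 27, 2020), D (Jul 23, 2020).
Since A is not senior to B, the subordination leaves the order unchanged.

B, A, C, E, D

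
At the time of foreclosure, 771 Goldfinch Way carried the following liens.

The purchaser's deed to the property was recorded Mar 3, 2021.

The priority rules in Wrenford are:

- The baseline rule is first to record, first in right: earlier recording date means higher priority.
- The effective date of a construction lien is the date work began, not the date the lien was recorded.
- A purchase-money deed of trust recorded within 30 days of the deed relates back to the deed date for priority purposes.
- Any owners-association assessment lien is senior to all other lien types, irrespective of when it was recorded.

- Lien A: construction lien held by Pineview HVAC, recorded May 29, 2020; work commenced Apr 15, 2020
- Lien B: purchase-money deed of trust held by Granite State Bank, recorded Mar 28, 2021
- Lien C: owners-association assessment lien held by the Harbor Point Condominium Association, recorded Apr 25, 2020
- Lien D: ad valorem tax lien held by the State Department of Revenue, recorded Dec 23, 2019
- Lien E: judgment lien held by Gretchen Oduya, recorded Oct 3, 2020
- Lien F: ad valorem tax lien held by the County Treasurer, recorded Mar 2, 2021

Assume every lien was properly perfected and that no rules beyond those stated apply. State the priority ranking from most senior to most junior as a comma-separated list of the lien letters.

C, D, A, E, F, B

Effective dates: A's effective date is Apr 15, 2020, when work began; B was recorded within the 30-day window, so its effective date is the deed date Mar 3, 2021.
C, as an owners-association assessment lien, has superpriority and ranks first.
Among the remaining liens, by effective date: D (Dec 23, 2019), A (Apr 15, 2020), E (Oct 3, 2020), F (Mar 2, 2021), B (Mar 3, 2021).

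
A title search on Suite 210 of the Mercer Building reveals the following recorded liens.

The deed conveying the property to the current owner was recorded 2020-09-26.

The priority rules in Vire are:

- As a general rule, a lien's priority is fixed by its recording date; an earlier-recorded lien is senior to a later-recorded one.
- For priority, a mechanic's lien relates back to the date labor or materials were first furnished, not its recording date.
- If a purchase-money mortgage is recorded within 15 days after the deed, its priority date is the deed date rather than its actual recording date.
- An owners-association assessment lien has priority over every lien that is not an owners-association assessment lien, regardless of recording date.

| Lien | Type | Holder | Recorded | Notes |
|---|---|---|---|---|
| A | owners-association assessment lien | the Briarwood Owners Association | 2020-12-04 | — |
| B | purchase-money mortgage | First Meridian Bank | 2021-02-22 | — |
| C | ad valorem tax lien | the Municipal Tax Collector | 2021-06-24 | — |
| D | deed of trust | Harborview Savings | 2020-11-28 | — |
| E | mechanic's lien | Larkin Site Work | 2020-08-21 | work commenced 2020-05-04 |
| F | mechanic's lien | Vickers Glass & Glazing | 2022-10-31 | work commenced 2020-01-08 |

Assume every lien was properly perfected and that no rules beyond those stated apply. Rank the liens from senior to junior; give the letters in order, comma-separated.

A, F, E, D, B, C

Adjusting effective dates: B was recorded 149 days after the deed, outside the 15-day window, so it keeps its recording date; E relates back to 2020-05-04 (work commenced); F is treated as recorded 2020-01-08, the work-commencement date.
A is an owners-association assessment lien, so it outranks all other liens regardless of date.
Ordering the rest by effective date: F (2020-01-08), E (2020-05-04), D (2020-11-28), B (2021-02-22), C (2021-06-24).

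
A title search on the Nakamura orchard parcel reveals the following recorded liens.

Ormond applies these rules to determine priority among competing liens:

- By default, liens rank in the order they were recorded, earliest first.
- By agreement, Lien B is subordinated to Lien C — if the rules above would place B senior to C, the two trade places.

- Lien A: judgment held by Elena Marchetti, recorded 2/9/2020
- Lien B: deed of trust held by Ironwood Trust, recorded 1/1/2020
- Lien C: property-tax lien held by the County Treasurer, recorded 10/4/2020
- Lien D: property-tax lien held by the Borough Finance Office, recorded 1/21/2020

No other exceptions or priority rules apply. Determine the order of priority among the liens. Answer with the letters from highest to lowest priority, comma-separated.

By effective date: B (1/1/2020), D (1/21/2020), A (2/9/2020), C (10/4/2020).
Because B would otherwise rank above C, the subordination swaps them.

C, D, A, B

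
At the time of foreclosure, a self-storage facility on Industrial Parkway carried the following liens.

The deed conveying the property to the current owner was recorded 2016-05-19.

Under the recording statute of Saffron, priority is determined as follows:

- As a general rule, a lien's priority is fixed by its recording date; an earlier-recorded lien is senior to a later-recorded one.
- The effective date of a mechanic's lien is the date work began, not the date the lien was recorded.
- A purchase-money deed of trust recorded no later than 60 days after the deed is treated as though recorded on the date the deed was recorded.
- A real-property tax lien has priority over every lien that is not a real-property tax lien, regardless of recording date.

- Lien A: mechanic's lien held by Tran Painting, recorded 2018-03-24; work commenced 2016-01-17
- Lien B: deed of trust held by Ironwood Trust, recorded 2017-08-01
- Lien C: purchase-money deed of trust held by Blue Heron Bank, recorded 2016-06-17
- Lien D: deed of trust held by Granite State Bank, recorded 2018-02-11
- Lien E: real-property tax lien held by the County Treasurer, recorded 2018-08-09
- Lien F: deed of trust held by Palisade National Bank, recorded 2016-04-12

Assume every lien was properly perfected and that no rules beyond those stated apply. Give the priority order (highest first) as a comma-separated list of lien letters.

Adjusting effective dates: A's effective date is 2016-01-17, when work began; C's effective date is the deed date, 2016-05-19.
E is a real-property tax lien and takes priority over every other lien.
Ordering the rest by effective date: A (2016-01-17), F (2016-04-12), C (2016-05-19), B (2017-08-01), D (2018-02-11).

E, A, F, C, B, D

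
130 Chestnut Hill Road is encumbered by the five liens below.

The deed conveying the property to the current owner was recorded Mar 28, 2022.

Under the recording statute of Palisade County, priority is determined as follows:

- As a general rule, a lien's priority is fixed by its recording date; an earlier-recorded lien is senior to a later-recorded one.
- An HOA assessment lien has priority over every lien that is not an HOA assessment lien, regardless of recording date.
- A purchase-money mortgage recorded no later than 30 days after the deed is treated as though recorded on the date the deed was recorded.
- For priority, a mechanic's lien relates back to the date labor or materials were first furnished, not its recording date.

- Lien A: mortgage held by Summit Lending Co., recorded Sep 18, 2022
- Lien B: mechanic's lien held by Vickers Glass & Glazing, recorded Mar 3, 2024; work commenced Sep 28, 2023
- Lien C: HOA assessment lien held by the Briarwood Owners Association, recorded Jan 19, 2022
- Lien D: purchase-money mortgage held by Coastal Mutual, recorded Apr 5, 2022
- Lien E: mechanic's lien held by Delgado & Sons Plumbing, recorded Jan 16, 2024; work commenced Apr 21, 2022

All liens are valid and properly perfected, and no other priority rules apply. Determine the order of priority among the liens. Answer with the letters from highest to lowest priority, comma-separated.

C, D, E, A, B

First, effective dates: B is treated as recorded Sep 28, 2023, the work-commencement date; D relates back to the deed date Mar 28, 2022; E is treated as recorded Apr 21, 2022, the work-commencement date.
C, as an HOA assessment lien, has superpriority and ranks first.
Among the remaining liens, by effective date: D (Mar 28, 2022), E (Apr 21, 2022), A (Sep 18, 2022), B (Sep 28, 2023).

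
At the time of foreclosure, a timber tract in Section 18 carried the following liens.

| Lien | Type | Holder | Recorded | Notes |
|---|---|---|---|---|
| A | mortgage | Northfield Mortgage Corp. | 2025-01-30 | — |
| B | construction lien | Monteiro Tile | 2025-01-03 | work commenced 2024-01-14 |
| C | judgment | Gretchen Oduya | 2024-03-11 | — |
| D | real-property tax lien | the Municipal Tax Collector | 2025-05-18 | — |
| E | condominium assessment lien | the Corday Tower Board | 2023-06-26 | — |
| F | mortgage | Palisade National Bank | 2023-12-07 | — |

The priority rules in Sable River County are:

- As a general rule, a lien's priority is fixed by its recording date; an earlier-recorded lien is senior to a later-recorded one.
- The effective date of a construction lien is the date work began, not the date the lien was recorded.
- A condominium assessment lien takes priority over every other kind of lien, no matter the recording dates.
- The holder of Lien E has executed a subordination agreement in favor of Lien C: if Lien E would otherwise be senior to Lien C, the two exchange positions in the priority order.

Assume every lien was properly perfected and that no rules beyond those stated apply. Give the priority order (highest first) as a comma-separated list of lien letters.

C, F, B, E, A, D

Effective dates: B relates back to 2024-01-14 (work commenced).
E, as a condominium assessment lien, has superpriority and ranks first.
Ordering the rest by effective date: F (2023-12-07), B (2024-01-14), C (2024-03-11), A (2025-01-30), D (2025-05-18).
E would otherwise be senior to C, so under the subordination agreement E and C exchange positions.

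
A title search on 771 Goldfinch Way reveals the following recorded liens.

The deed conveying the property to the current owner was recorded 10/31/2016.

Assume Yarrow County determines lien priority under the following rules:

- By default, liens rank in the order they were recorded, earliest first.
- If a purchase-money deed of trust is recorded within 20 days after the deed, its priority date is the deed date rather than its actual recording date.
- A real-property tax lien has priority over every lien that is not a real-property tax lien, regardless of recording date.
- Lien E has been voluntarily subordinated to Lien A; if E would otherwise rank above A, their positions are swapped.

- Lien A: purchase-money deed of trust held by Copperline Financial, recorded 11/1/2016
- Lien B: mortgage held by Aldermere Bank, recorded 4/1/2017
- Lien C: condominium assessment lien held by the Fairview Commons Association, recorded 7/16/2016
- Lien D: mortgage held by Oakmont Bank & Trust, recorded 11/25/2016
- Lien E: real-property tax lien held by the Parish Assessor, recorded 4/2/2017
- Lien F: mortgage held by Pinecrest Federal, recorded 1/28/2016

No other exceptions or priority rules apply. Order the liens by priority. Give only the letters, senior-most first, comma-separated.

Effective dates: A was recorded within the 20-day window, so its effective date is the deed date 10/31/2016.
E is a real-property tax lien and takes priority over every other lien.
The other liens, earliest effective date first: F (1/28/2016), C (7/16/2016), A (10/31/2016), D (11/25/2016), B (4/1/2017).
The subordination applies — E was senior to A — so E and A swap.

A, F, C, E, D, B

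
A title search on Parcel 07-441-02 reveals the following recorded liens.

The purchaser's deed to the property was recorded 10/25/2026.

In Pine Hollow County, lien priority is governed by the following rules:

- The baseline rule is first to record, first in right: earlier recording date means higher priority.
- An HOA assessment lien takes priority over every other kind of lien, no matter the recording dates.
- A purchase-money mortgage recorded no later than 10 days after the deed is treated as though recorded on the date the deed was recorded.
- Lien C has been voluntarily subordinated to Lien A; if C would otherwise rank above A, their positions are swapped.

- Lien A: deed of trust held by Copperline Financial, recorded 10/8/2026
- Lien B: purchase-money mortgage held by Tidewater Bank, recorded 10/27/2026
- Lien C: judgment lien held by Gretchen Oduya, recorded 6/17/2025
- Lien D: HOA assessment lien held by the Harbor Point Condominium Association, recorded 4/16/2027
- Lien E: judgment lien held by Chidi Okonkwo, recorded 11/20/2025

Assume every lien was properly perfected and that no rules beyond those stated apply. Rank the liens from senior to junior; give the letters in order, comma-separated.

D, A, E, C, B

Adjusting effective dates: B's effective date is the deed date, 10/25/2026.
D is an HOA assessment lien, so it outranks all other liens regardless of date.
Remaining liens by effective date: C (6/17/2025), E (11/20/2025), A (10/8/2026), B (10/25/2026).
Because C would otherwise rank above A, the subordination swaps them.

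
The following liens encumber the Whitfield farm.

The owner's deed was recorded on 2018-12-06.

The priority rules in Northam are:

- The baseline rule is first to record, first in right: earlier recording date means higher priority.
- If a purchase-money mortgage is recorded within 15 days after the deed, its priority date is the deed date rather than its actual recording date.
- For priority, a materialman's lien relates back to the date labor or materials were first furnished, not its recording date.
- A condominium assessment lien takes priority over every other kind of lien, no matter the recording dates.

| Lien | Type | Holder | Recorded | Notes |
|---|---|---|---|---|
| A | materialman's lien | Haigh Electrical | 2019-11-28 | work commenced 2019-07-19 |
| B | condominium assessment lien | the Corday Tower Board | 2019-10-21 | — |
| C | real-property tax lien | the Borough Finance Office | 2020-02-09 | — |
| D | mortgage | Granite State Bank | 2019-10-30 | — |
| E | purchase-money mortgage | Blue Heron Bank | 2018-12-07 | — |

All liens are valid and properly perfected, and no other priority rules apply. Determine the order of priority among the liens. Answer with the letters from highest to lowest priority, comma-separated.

Effective dates after the stated exceptions: A relates back to 2019-07-19 (work commenced); E was recorded within the 15-day window, so its effective date is the deed date 2018-12-06.
B is a condominium assessment lien and takes priority over every other lien.
Remaining liens by effective date: E (2018-12-06), A (2019-07-19), D (2019-10-30), C (2020-02-09).

B, E, A, D, C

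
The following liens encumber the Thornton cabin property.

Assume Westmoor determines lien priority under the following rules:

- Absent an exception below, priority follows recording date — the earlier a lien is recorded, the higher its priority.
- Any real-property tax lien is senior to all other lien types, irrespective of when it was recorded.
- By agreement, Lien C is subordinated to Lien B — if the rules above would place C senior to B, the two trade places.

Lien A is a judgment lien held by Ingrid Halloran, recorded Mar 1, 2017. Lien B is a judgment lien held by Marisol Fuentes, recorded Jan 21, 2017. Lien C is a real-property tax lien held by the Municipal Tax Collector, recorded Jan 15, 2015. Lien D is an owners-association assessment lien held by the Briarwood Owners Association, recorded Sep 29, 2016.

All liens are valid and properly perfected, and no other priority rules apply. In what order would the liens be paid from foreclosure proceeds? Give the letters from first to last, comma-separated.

C is a real-property tax lien, so it outranks all other liens regardless of date.
Ordering the rest by effective date: D (Sep 29, 2016), B (Jan 21, 2017), A (Mar 1, 2017).
The subordination applies — C was senior to B — so C and B swap.

B, D, C, A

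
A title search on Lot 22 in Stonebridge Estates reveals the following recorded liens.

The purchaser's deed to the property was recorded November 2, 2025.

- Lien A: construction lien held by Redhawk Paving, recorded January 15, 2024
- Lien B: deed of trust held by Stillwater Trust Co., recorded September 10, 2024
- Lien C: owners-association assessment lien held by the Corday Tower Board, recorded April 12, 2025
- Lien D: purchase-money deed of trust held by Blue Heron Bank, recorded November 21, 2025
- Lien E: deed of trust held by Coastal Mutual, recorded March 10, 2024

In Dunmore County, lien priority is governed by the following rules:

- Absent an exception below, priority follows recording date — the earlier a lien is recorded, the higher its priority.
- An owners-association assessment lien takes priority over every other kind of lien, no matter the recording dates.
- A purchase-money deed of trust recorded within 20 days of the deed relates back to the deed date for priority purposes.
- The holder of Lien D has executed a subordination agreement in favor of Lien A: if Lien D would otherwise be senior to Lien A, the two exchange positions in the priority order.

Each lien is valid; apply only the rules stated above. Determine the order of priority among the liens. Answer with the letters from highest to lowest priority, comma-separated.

C, A, E, B, D

Adjusting effective dates: D's effective date is the deed date, November 2, 2025.
C is an owners-association assessment lien and takes priority over every other lien.
The other liens, earliest effective date first: A (January 15, 2024), E (March 10, 2024), B (September 10, 2024), D (November 2, 2025).
Since D is not senior to A, the subordination leaves the order unchanged.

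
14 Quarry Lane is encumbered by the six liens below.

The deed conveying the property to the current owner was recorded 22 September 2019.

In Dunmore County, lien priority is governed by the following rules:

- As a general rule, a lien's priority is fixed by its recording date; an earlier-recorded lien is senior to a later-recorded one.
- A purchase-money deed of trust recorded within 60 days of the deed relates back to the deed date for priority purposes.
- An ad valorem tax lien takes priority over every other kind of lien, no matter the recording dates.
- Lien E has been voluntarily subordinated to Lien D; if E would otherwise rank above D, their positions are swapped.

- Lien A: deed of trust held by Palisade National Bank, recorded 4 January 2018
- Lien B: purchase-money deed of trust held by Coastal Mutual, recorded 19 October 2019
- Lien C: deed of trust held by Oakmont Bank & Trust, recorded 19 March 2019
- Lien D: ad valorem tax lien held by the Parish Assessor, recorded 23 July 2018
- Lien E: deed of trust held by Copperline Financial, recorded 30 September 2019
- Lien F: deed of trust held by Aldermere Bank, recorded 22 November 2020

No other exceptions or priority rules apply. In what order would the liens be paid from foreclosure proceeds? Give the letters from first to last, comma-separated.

D, A, C, B, E, F

Effective dates after the stated exceptions: B relates back to the deed date 22 September 2019.
As an ad valorem tax lien, D is senior to every other lien.
Among the remaining liens, by effective date: A (4 January 2018), C (19 March 2019), B (22 September 2019), E (30 September 2019), F (22 November 2020).
Since E is not senior to D, the subordination leaves the order unchanged.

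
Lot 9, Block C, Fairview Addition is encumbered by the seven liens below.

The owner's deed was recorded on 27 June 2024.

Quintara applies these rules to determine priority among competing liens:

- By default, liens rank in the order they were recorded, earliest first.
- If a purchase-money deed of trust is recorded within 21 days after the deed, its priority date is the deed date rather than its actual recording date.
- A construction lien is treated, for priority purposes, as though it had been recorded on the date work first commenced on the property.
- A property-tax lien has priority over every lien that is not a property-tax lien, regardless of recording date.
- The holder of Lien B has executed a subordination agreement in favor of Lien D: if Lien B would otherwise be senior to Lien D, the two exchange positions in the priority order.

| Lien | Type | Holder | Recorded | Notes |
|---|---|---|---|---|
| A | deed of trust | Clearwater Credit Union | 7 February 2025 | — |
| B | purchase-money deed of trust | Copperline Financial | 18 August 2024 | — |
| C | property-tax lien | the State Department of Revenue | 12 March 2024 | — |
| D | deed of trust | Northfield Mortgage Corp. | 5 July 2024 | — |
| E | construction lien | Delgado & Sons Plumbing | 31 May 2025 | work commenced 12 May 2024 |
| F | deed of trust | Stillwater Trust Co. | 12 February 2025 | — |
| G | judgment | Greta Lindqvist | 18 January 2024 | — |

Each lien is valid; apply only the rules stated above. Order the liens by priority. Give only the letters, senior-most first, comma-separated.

C, G, E, D, B, A, F

Effective dates: B missed the 21-day window (52 days after the deed), so its recording date stands; E relates back to 12 May 2024 (work commenced).
C is a property-tax lien, so it outranks all other liens regardless of date.
Among the remaining liens, by effective date: G (18 January 2024), E (12 May 2024), D (5 July 2024), B (18 August 2024), A (7 February 2025), F (12 February 2025).
B is already junior to D, so the subordination agreement changes nothing.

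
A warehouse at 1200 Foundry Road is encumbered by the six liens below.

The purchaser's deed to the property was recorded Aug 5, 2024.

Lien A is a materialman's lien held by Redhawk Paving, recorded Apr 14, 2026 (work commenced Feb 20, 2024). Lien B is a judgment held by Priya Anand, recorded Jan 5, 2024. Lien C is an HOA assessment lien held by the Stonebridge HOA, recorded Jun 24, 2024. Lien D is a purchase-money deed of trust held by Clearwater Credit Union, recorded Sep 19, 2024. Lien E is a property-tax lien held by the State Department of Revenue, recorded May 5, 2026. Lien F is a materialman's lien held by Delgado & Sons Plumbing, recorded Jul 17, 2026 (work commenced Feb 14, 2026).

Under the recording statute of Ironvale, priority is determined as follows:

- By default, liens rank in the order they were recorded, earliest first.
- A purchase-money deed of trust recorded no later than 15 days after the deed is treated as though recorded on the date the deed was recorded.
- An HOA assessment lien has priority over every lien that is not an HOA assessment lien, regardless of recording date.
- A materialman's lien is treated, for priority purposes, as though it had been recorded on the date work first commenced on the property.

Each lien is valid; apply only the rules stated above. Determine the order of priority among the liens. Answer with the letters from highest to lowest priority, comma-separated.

Effective dates: A is treated as recorded Feb 20, 2024, the work-commencement date; D was recorded 45 days after the deed, outside the 15-day window, so it keeps its recording date; F is treated as recorded Feb 14, 2026, the work-commencement date.
As an HOA assessment lien, C is senior to every other lien.
The other liens, earliest effective date first: B (Jan 5, 2024), A (Feb 20, 2024), D (Sep 19, 2024), F (Feb 14, 2026), E (May 5, 2026).

C, B, A, D, F, E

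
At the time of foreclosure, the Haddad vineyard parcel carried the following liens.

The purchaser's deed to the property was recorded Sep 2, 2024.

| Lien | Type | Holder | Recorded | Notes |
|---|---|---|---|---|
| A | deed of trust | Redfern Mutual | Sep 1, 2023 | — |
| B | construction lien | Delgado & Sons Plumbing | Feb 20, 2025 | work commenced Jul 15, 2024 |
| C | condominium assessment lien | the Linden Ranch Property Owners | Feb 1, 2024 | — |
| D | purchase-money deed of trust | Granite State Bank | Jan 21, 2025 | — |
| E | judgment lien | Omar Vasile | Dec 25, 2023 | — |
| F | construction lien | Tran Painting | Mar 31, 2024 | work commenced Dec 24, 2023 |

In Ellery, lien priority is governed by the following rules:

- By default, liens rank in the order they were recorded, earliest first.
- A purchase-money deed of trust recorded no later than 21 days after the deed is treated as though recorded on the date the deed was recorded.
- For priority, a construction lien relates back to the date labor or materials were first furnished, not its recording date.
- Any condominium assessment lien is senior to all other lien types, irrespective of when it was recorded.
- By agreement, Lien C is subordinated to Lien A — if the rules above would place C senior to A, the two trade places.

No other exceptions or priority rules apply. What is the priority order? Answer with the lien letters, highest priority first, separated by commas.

Effective dates after the stated exceptions: B relates back to Jul 15, 2024 (work commenced); D missed the 21-day window (141 days after the deed), so its recording date stands; F is treated as recorded Dec 24, 2023, the work-commencement date.
C is a condominium assessment lien and takes priority over every other lien.
The other liens, earliest effective date first: A (Sep 1, 2023), F (Dec 24, 2023), E (Dec 25, 2023), B (Jul 15, 2024), D (Jan 21, 2025).
Because C would otherwise rank above A, the subordination swaps them.

A, C, F, E, B, D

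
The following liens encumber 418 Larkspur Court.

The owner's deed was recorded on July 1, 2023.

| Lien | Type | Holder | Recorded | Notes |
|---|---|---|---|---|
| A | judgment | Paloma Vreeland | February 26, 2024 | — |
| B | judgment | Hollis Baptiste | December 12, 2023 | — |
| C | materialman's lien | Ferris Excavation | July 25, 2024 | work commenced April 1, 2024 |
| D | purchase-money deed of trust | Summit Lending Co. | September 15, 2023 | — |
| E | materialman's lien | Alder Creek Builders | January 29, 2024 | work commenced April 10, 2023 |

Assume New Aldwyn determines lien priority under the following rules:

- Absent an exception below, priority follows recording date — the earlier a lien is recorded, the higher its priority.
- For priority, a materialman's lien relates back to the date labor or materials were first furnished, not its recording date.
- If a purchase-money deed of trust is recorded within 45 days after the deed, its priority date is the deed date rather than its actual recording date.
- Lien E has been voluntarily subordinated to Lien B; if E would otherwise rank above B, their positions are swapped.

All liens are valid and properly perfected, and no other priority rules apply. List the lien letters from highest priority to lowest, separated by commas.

Effective dates: C is treated as recorded April 1, 2024, the work-commencement date; D missed the 45-day window (76 days after the deed), so its recording date stands; E is treated as recorded April 10, 2023, the work-commencement date.
Sorted by effective date: E (April 10, 2023), D (September 15, 2023), B (December 12, 2023), A (February 26, 2024), C (April 1, 2024).
Because E would otherwise rank above B, the subordination swaps them.

B, D, E, A, C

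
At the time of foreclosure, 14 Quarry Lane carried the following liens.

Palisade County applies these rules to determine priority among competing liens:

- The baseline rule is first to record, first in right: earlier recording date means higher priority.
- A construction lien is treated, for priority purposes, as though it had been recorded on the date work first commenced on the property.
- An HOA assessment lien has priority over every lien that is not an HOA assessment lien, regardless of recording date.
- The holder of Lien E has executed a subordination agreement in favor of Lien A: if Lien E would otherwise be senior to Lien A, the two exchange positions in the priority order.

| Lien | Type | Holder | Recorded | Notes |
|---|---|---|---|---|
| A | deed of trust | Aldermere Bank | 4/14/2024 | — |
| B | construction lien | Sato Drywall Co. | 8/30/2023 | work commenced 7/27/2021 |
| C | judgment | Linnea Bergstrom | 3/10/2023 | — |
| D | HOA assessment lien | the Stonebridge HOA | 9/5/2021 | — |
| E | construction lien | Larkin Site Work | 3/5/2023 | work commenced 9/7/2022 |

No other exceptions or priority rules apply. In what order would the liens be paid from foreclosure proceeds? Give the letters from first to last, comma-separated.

Adjusting effective dates: B is treated as recorded 7/27/2021, the work-commencement date; E's effective date is 9/7/2022, when work began.
D is an HOA assessment lien and takes priority over every other lien.
The other liens, earliest effective date first: B (7/27/2021), E (9/7/2022), C (3/10/2023), A (4/14/2024).
E would otherwise be senior to A, so under the subordination agreement E and A exchange positions.

D, B, A, C, E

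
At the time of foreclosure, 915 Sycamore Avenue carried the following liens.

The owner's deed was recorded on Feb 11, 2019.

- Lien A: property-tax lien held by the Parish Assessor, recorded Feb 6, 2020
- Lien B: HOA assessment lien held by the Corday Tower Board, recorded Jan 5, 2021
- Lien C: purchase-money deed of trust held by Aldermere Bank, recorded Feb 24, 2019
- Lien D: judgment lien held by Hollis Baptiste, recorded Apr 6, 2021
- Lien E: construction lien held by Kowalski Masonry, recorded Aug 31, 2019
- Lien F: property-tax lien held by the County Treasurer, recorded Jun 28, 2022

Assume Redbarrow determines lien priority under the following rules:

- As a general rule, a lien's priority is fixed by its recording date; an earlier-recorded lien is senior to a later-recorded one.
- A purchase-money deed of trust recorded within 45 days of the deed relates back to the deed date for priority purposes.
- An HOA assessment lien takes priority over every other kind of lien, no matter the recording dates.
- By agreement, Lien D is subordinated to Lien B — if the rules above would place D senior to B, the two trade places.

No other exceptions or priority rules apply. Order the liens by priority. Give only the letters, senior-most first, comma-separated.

B, C, E, A, D, F

Effective dates after the stated exceptions: C was recorded within the 45-day window, so its effective date is the deed date Feb 11, 2019.
B is an HOA assessment lien and takes priority over every other lien.
The other liens, earliest effective date first: C (Feb 11, 2019), E (Aug 31, 2019), A (Feb 6, 2020), D (Apr 6, 2021), F (Jun 28, 2022).
D is already junior to B, so the subordination agreement changes nothing.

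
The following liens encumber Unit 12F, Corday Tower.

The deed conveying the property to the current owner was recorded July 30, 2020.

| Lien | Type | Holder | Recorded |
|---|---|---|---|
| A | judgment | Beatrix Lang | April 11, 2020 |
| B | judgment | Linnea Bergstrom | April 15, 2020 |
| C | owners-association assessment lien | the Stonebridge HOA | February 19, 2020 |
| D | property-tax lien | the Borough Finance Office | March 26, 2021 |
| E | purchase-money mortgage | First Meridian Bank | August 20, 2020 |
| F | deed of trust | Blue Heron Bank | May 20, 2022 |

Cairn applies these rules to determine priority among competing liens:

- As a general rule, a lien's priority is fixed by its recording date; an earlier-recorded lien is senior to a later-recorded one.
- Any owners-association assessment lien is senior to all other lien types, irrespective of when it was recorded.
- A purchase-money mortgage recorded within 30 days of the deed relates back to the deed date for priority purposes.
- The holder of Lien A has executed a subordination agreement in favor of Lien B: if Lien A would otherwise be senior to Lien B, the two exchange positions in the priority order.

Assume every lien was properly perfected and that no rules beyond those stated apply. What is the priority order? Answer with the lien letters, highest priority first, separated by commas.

First, effective dates: E's effective date is the deed date, July 30, 2020.
C, as an owners-association assessment lien, has superpriority and ranks first.
Among the remaining liens, by effective date: A (April 11, 2020), B (April 15, 2020), E (July 30, 2020), D (March 26, 2021), F (May 20, 2022).
Because A would otherwise rank above B, the subordination swaps them.

C, B, A, E, D, F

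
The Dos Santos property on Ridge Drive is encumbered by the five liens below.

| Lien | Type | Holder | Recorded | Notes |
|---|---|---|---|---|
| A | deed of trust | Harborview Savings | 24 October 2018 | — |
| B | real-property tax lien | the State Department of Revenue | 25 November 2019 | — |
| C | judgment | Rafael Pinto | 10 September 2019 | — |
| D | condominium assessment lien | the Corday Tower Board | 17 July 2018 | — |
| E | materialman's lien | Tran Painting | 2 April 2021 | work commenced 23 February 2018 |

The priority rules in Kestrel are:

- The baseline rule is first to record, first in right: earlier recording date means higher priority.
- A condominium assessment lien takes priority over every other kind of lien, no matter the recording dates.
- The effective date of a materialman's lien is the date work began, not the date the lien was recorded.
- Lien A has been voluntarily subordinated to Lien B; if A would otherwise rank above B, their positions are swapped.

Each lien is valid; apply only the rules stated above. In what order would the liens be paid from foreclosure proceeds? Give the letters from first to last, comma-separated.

D, E, B, C, A

First, effective dates: E relates back to 23 February 2018 (work commenced).
D, as a condominium assessment lien, has superpriority and ranks first.
Among the remaining liens, by effective date: E (23 February 2018), A (24 October 2018), C (10 September 2019), B (25 November 2019).
A would otherwise be senior to B, so under the subordination agreement A and B exchange positions.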